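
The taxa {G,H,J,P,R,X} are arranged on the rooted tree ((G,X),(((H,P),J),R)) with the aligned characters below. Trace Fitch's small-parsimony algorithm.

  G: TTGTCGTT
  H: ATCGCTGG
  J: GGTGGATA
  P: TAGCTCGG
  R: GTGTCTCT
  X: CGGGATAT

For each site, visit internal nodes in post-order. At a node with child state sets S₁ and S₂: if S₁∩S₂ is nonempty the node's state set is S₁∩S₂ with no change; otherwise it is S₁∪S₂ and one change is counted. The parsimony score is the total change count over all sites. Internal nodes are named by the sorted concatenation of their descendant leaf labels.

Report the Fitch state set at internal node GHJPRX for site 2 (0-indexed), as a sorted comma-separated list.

GX@0: {T} ∪ {C} = {C,T} (union, +1)
HP@0: {A} ∪ {T} = {A,T} (union, +1)
HJP@0: {A,T} ∪ {G} = {A,G,T} (union, +1)
HJPR@0: {A,G,T} ∩ {G} = {G} (intersection, +0)
GHJPRX@0: {C,T} ∪ {G} = {C,G,T} (union, +1)
GX@1: {T} ∪ {G} = {G,T} (union, +1)
HP@1: {T} ∪ {A} = {A,T} (union, +1)
HJP@1: {A,T} ∪ {G} = {A,G,T} (union, +1)
HJPR@1: {A,G,T} ∩ {T} = {T} (intersection, +0)
GHJPRX@1: {G,T} ∩ {T} = {T} (intersection, +0)
GX@2: {G} ∩ {G} = {G} (intersection, +0)
HP@2: {C} ∪ {G} = {C,G} (union, +1)
HJP@2: {C,G} ∪ {T} = {C,G,T} (union, +1)
HJPR@2: {C,G,T} ∩ {G} = {G} (intersection, +0)
GHJPRX@2: {G} ∩ {G} = {G} (intersection, +0)
GX@3: {T} ∪ {G} = {G,T} (union, +1)
HP@3: {G} ∪ {C} = {C,G} (union, +1)
HJP@3: {C,G} ∩ {G} = {G} (intersection, +0)
HJPR@3: {G} ∪ {T} = {G,T} (union, +1)
GHJPRX@3: {G,T} ∩ {G,T} = {G,T} (intersection, +0)
GX@4: {C} ∪ {A} = {A,C} (union, +1)
HP@4: {C} ∪ {T} = {C,T} (union, +1)
HJP@4: {C,T} ∪ {G} = {C,G,T} (union, +1)
HJPR@4: {C,G,T} ∩ {C} = {C} (intersection, +0)
GHJPRX@4: {A,C} ∩ {C} = {C} (intersection, +0)
GX@5: {G} ∪ {T} = {G,T} (union, +1)
HP@5: {T} ∪ {C} = {C,T} (union, +1)
HJP@5: {C,T} ∪ {A} = {A,C,T} (union, +1)
HJPR@5: {A,C,T} ∩ {T} = {T} (intersection, +0)
GHJPRX@5: {G,T} ∩ {T} = {T} (intersection, +0)
GX@6: {T} ∪ {A} = {A,T} (union, +1)
HP@6: {G} ∩ {G} = {G} (intersection, +0)
HJP@6: {G} ∪ {T} = {G,T} (union, +1)
HJPR@6: {G,T} ∪ {C} = {C,G,T} (union, +1)
GHJPRX@6: {A,T} ∩ {C,G,T} = {T} (intersection, +0)
GX@7: {T} ∩ {T} = {T} (intersection, +0)
HP@7: {G} ∩ {G} = {G} (intersection, +0)
HJP@7: {G} ∪ {A} = {A,G} (union, +1)
HJPR@7: {A,G} ∪ {T} = {A,G,T} (union, +1)
GHJPRX@7: {T} ∩ {A,G,T} = {T} (intersection, +0)
per-site changes: [4, 3, 2, 3, 3, 3, 3, 2]; total = 23

G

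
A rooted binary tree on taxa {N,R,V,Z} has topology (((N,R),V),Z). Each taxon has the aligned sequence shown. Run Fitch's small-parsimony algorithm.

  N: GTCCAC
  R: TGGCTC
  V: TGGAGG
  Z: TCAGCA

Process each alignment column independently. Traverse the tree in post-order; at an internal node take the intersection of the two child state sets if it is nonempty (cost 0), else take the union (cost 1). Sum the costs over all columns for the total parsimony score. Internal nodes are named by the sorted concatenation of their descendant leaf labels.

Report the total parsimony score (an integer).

12

[col 0] NR: children N:{G}, R:{T} ∪→ {G,T}; cost 1
[col 0] NRV: children NR:{G,T}, V:{T} ∩→ {T}; cost 0
[col 0] NRVZ: children NRV:{T}, Z:{T} ∩→ {T}; cost 0
[col 1] NR: children N:{T}, R:{G} ∪→ {G,T}; cost 1
[col 1] NRV: children NR:{G,T}, V:{G} ∩→ {G}; cost 0
[col 1] NRVZ: children NRV:{G}, Z:{C} ∪→ {C,G}; cost 1
[col 2] NR: children N:{C}, R:{G} ∪→ {C,G}; cost 1
[col 2] NRV: children NR:{C,G}, V:{G} ∩→ {G}; cost 0
[col 2] NRVZ: children NRV:{G}, Z:{A} ∪→ {A,G}; cost 1
[col 3] NR: children N:{C}, R:{C} ∩→ {C}; cost 0
[col 3] NRV: children NR:{C}, V:{A} ∪→ {A,C}; cost 1
[col 3] NRVZ: children NRV:{A,C}, Z:{G} ∪→ {A,C,G}; cost 1
[col 4] NR: children N:{A}, R:{T} ∪→ {A,T}; cost 1
[col 4] NRV: children NR:{A,T}, V:{G} ∪→ {A,G,T}; cost 1
[col 4] NRVZ: children NRV:{A,G,T}, Z:{C} ∪→ {A,C,G,T}; cost 1
[col 5] NR: children N:{C}, R:{C} ∩→ {C}; cost 0
[col 5] NRV: children NR:{C}, V:{G} ∪→ {C,G}; cost 1
[col 5] NRVZ: children NRV:{C,G}, Z:{A} ∪→ {A,C,G}; cost 1
per-site changes: [1, 2, 2, 2, 3, 2]; total = 12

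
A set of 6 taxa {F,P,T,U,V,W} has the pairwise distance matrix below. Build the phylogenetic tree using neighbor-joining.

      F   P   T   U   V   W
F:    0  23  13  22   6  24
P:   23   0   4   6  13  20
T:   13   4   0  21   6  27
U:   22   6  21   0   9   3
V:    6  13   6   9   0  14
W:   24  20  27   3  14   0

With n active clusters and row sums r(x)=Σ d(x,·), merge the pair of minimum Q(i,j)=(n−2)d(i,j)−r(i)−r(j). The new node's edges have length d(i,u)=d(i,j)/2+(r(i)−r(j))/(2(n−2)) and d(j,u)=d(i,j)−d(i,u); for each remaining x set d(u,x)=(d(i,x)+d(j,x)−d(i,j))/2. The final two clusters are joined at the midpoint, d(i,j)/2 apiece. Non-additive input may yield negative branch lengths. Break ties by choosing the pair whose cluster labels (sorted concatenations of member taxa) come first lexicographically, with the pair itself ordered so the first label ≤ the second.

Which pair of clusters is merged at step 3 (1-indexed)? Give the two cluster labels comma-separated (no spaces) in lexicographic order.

F,V

step 1: merge (U,W) at d=3, Q=-137; branch lengths U→-15/8, W→39/8; new cluster UW
  updated: d(F,UW)=43/2, d(P,UW)=23/2, d(T,UW)=45/2, d(UW,V)=10
step 2: merge (P,T) at d=4, Q=-85; branch lengths P→3, T→1; new cluster PT
  updated: d(F,PT)=16, d(PT,UW)=15, d(PT,V)=15/2
step 3: merge (F,V) at d=6, Q=-55; branch lengths F→8, V→-2; new cluster FV
  updated: d(FV,PT)=35/4, d(FV,UW)=51/4
step 4: merge (FV,PT) at d=35/4, Q=-73/2; branch lengths FV→13/4, PT→11/2; new cluster FPTV
  updated: d(FPTV,UW)=19/2
step 5: merge (FPTV,UW) at d=19/2; branch lengths FPTV→19/4, UW→19/4; new cluster FPTUVW
final tree: (((F:8,V:-2):13/4,(P:3,T:1):11/2):19/4,(U:-15/8,W:39/8):19/4)
total length: 125/4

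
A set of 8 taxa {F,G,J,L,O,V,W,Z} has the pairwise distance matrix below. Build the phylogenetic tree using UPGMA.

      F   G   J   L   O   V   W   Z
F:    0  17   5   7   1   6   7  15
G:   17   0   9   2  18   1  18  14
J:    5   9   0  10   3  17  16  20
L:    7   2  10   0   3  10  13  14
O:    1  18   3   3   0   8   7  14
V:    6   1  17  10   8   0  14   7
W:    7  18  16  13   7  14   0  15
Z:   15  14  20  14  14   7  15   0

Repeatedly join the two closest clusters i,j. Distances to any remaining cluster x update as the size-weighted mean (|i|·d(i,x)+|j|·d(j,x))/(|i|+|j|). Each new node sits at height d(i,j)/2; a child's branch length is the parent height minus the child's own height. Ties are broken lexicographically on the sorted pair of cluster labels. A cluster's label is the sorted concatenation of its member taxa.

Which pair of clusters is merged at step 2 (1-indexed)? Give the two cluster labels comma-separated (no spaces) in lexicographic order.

step 1: merge (F,O) at d=1; branch lengths F→1/2, O→1/2; new cluster FO
  updated: d(FO,G)=35/2, d(FO,J)=4, d(FO,L)=5, d(FO,V)=7, d(FO,W)=7, d(FO,Z)=29/2
step 2: merge (G,V) at d=1; branch lengths G→1/2, V→1/2; new cluster GV
  updated: d(FO,GV)=49/4, d(GV,J)=13, d(GV,L)=6, d(GV,W)=16, d(GV,Z)=21/2
step 3: merge (FO,J) at d=4; branch lengths FO→3/2, J→2; new cluster FJO
  updated: d(FJO,GV)=25/2, d(FJO,L)=20/3, d(FJO,W)=10, d(FJO,Z)=49/3
step 4: merge (GV,L) at d=6; branch lengths GV→5/2, L→3; new cluster GLV
  updated: d(FJO,GLV)=95/9, d(GLV,W)=15, d(GLV,Z)=35/3
step 5: merge (FJO,W) at d=10; branch lengths FJO→3, W→5; new cluster FJOW
  updated: d(FJOW,GLV)=35/3, d(FJOW,Z)=16
step 6: merge (FJOW,GLV) at d=35/3; branch lengths FJOW→5/6, GLV→17/6; new cluster FGJLOVW
  updated: d(FGJLOVW,Z)=99/7
step 7: merge (FGJLOVW,Z) at d=99/7; branch lengths FGJLOVW→26/21, Z→99/14; new cluster FGJLOVWZ
final tree: (((((F:1/2,O:1/2):3/2,J:2):3,W:5):5/6,((G:1/2,V:1/2):5/2,L:3):17/6):26/21,Z:99/14)
total length: 1301/42

G,V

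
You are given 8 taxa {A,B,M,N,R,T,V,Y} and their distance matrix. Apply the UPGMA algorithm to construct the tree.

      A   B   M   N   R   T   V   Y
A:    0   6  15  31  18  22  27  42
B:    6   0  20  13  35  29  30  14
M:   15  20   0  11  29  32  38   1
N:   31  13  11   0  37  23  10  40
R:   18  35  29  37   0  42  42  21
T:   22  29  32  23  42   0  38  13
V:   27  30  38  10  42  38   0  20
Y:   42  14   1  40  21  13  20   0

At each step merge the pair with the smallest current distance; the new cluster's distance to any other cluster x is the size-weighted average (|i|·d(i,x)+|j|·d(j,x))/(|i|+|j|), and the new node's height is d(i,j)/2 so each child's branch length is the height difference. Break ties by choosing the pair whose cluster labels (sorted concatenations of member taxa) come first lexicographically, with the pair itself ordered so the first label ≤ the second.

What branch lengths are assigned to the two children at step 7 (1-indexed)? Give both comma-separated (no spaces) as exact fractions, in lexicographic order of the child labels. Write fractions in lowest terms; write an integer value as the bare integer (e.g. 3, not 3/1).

1. join M+Y (d=1) ⇒ MY; edges |M|=1/2, |Y|=1/2
  updated: d(A,MY)=57/2, d(B,MY)=17, d(MY,N)=51/2, d(MY,R)=25, d(MY,T)=45/2, d(MY,V)=29
2. join A+B (d=6) ⇒ AB; edges |A|=3, |B|=3
  updated: d(AB,MY)=91/4, d(AB,N)=22, d(AB,R)=53/2, d(AB,T)=51/2, d(AB,V)=57/2
3. join N+V (d=10) ⇒ NV; edges |N|=5, |V|=5
  updated: d(AB,NV)=101/4, d(MY,NV)=109/4, d(NV,R)=79/2, d(NV,T)=61/2
4. join MY+T (d=45/2) ⇒ MTY; edges |MY|=43/4, |T|=45/4
  updated: d(AB,MTY)=71/3, d(MTY,NV)=85/3, d(MTY,R)=92/3
5. join AB+MTY (d=71/3) ⇒ ABMTY; edges |AB|=53/6, |MTY|=7/12
  updated: d(ABMTY,NV)=271/10, d(ABMTY,R)=29
6. join ABMTY+NV (d=271/10) ⇒ ABMNTVY; edges |ABMTY|=103/60, |NV|=171/20
  updated: d(ABMNTVY,R)=32
7. join ABMNTVY+R (d=32) ⇒ ABMNRTVY; edges |ABMNTVY|=49/20, |R|=16
final tree: ((((A:3,B:3):53/6,((M:1/2,Y:1/2):43/4,T:45/4):7/12):103/60,(N:5,V:5):171/20):49/20,R:16)
total length: 1157/15

49/20,16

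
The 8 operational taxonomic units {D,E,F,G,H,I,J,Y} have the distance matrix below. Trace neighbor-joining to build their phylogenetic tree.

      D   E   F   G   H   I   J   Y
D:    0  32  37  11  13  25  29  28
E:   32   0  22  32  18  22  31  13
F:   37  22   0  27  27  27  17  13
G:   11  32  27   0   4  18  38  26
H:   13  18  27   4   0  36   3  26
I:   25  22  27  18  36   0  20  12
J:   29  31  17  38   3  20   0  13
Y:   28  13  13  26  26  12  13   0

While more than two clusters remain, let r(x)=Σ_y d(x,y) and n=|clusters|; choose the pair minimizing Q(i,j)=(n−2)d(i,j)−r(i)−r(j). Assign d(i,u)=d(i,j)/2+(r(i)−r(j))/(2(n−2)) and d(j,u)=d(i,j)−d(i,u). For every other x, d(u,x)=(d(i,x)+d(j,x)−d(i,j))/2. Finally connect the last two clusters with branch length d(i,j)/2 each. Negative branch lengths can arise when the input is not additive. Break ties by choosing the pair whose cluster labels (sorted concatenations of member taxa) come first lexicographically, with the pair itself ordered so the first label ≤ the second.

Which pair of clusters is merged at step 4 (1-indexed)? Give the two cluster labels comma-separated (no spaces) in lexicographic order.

DGHJ,F

step 1: merge (D,G) at d=11, Q=-265; branch lengths D→85/12, G→47/12; new cluster DG
  updated: d(DG,E)=53/2, d(DG,F)=53/2, d(DG,H)=3, d(DG,I)=16, d(DG,J)=28, d(DG,Y)=43/2
step 2: merge (DG,H) at d=3, Q=-439/2; branch lengths DG→47/20, H→13/20; new cluster DGH
  updated: d(DGH,E)=83/4, d(DGH,F)=101/4, d(DGH,I)=49/2, d(DGH,J)=14, d(DGH,Y)=89/4
step 3: merge (DGH,J) at d=14, Q=-583/4; branch lengths DGH→271/32, J→177/32; new cluster DGHJ
  updated: d(DGHJ,E)=151/8, d(DGHJ,F)=113/8, d(DGHJ,I)=61/4, d(DGHJ,Y)=85/8
step 4: merge (DGHJ,F) at d=113/8, Q=-741/8; branch lengths DGHJ→67/16, F→159/16; new cluster DFGHJ
  updated: d(DFGHJ,E)=107/8, d(DFGHJ,I)=225/16, d(DFGHJ,Y)=19/4
step 5: merge (DFGHJ,E) at d=107/8, Q=-861/16; branch lengths DFGHJ→169/64, E→687/64; new cluster DEFGHJ
  updated: d(DEFGHJ,I)=363/32, d(DEFGHJ,Y)=35/16
step 6: merge (DEFGHJ,I) at d=363/32, Q=-817/32; branch lengths DEFGHJ→49/64, I→677/64; new cluster DEFGHIJ
  updated: d(DEFGHIJ,Y)=91/64
step 7: merge (DEFGHIJ,Y) at d=91/64; branch lengths DEFGHIJ→91/128, Y→91/128; new cluster DEFGHIJY
final tree: (((((((D:85/12,G:47/12):47/20,H:13/20):271/32,J:177/32):67/16,F:159/16):169/64,E:687/64):49/64,I:677/64):91/128,Y:91/128)
total length: 4369/64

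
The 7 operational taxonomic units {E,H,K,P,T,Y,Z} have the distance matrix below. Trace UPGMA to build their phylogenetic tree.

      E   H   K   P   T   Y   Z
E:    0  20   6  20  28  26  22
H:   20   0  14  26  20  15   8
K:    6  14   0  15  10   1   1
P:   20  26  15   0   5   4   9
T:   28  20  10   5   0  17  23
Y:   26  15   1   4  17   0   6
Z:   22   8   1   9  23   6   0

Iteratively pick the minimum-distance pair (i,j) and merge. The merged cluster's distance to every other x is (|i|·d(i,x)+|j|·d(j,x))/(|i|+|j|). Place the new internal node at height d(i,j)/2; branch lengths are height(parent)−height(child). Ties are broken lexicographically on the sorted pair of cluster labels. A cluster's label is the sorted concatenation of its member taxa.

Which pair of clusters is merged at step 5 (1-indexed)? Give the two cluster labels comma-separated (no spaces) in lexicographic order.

HKYZ,PT

step 1: merge (K,Y) at d=1; branch lengths K→1/2, Y→1/2; new cluster KY
  updated: d(E,KY)=16, d(H,KY)=29/2, d(KY,P)=19/2, d(KY,T)=27/2, d(KY,Z)=7/2
step 2: merge (KY,Z) at d=7/2; branch lengths KY→5/4, Z→7/4; new cluster KYZ
  updated: d(E,KYZ)=18, d(H,KYZ)=37/3, d(KYZ,P)=28/3, d(KYZ,T)=50/3
step 3: merge (P,T) at d=5; branch lengths P→5/2, T→5/2; new cluster PT
  updated: d(E,PT)=24, d(H,PT)=23, d(KYZ,PT)=13
step 4: merge (H,KYZ) at d=37/3; branch lengths H→37/6, KYZ→53/12; new cluster HKYZ
  updated: d(E,HKYZ)=37/2, d(HKYZ,PT)=31/2
step 5: merge (HKYZ,PT) at d=31/2; branch lengths HKYZ→19/12, PT→21/4; new cluster HKPTYZ
  updated: d(E,HKPTYZ)=61/3
step 6: merge (E,HKPTYZ) at d=61/3; branch lengths E→61/6, HKPTYZ→29/12; new cluster EHKPTYZ
final tree: (E:61/6,((H:37/6,((K:1/2,Y:1/2):5/4,Z:7/4):53/12):19/12,(P:5/2,T:5/2):21/4):29/12)
total length: 39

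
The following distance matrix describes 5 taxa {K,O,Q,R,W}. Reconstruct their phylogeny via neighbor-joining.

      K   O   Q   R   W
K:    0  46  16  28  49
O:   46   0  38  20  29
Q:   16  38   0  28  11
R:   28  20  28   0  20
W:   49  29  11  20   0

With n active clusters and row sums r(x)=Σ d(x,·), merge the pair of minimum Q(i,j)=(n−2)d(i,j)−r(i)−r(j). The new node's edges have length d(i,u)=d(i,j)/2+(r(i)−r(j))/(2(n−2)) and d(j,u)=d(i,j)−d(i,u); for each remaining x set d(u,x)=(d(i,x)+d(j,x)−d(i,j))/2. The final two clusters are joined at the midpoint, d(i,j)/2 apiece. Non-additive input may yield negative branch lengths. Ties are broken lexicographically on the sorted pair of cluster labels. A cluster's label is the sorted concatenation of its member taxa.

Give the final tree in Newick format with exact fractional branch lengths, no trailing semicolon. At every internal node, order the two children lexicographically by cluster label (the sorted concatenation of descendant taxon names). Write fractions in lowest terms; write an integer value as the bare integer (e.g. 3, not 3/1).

((((K:47/3,Q:1/3):49/4,W:39/4):19/4,O:63/4):17/8,R:17/8)

iteration 1: select K,Q (d=16, Q=-184); attach at lengths (47/3, 1/3); label the merged cluster KQ
  updated: d(KQ,O)=34, d(KQ,R)=20, d(KQ,W)=22
iteration 2: select KQ,W (d=22, Q=-103); attach at lengths (49/4, 39/4); label the merged cluster KQW
  updated: d(KQW,O)=41/2, d(KQW,R)=9
iteration 3: select KQW,O (d=41/2, Q=-99/2); attach at lengths (19/4, 63/4); label the merged cluster KOQW
  updated: d(KOQW,R)=17/4
iteration 4: select KOQW,R (d=17/4); attach at lengths (17/8, 17/8); label the merged cluster KOQRW
final tree: ((((K:47/3,Q:1/3):49/4,W:39/4):19/4,O:63/4):17/8,R:17/8)
total length: 251/4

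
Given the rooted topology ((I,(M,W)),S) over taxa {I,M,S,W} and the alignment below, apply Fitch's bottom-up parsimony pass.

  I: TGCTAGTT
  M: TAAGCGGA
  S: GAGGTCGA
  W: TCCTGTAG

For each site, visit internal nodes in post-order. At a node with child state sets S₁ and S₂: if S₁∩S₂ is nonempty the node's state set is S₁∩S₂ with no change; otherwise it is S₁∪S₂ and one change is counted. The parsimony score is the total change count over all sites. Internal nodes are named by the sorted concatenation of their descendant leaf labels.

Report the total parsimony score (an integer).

[col 0] MW: children M:{T}, W:{T} ∩→ {T}; cost 0
[col 0] IMW: children I:{T}, MW:{T} ∩→ {T}; cost 0
[col 0] IMSW: children IMW:{T}, S:{G} ∪→ {G,T}; cost 1
[col 1] MW: children M:{A}, W:{C} ∪→ {A,C}; cost 1
[col 1] IMW: children I:{G}, MW:{A,C} ∪→ {A,C,G}; cost 1
[col 1] IMSW: children IMW:{A,C,G}, S:{A} ∩→ {A}; cost 0
[col 2] MW: children M:{A}, W:{C} ∪→ {A,C}; cost 1
[col 2] IMW: children I:{C}, MW:{A,C} ∩→ {C}; cost 0
[col 2] IMSW: children IMW:{C}, S:{G} ∪→ {C,G}; cost 1
[col 3] MW: children M:{G}, W:{T} ∪→ {G,T}; cost 1
[col 3] IMW: children I:{T}, MW:{G,T} ∩→ {T}; cost 0
[col 3] IMSW: children IMW:{T}, S:{G} ∪→ {G,T}; cost 1
[col 4] MW: children M:{C}, W:{G} ∪→ {C,G}; cost 1
[col 4] IMW: children I:{A}, MW:{C,G} ∪→ {A,C,G}; cost 1
[col 4] IMSW: children IMW:{A,C,G}, S:{T} ∪→ {A,C,G,T}; cost 1
[col 5] MW: children M:{G}, W:{T} ∪→ {G,T}; cost 1
[col 5] IMW: children I:{G}, MW:{G,T} ∩→ {G}; cost 0
[col 5] IMSW: children IMW:{G}, S:{C} ∪→ {C,G}; cost 1
[col 6] MW: children M:{G}, W:{A} ∪→ {A,G}; cost 1
[col 6] IMW: children I:{T}, MW:{A,G} ∪→ {A,G,T}; cost 1
[col 6] IMSW: children IMW:{A,G,T}, S:{G} ∩→ {G}; cost 0
[col 7] MW: children M:{A}, W:{G} ∪→ {A,G}; cost 1
[col 7] IMW: children I:{T}, MW:{A,G} ∪→ {A,G,T}; cost 1
[col 7] IMSW: children IMW:{A,G,T}, S:{A} ∩→ {A}; cost 0
per-site changes: [1, 2, 2, 2, 3, 2, 2, 2]; total = 16

16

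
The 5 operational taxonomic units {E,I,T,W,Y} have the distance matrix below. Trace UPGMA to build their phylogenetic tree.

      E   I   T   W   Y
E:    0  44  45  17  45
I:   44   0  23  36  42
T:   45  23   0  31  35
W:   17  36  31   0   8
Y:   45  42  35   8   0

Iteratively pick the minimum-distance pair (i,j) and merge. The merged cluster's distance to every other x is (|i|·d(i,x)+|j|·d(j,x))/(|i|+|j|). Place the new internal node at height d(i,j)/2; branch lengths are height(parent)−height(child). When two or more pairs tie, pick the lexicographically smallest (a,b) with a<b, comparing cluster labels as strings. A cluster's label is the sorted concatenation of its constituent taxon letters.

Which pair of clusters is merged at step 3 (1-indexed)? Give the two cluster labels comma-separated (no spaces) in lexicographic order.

iteration 1: select W,Y (d=8); attach at lengths (4, 4); label the merged cluster WY
  updated: d(E,WY)=31, d(I,WY)=39, d(T,WY)=33
iteration 2: select I,T (d=23); attach at lengths (23/2, 23/2); label the merged cluster IT
  updated: d(E,IT)=89/2, d(IT,WY)=36
iteration 3: select E,WY (d=31); attach at lengths (31/2, 23/2); label the merged cluster EWY
  updated: d(EWY,IT)=233/6
iteration 4: select EWY,IT (d=233/6); attach at lengths (47/12, 95/12); label the merged cluster EITWY
final tree: ((E:31/2,(W:4,Y:4):23/2):47/12,(I:23/2,T:23/2):95/12)
total length: 419/6

E,WY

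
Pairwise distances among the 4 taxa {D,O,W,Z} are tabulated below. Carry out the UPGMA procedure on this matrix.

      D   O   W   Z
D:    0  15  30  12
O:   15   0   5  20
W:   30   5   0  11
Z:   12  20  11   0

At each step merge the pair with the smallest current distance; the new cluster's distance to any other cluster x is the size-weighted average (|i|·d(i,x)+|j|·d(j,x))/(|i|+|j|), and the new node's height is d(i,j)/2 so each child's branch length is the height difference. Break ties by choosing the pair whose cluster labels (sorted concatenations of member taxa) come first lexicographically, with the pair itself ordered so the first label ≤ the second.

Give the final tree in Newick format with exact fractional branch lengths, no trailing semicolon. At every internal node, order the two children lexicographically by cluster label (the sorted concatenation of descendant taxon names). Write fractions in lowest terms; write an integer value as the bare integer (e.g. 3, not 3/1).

((D:6,Z:6):7/2,(O:5/2,W:5/2):7)

iteration 1: select O,W (d=5); attach at lengths (5/2, 5/2); label the merged cluster OW
  updated: d(D,OW)=45/2, d(OW,Z)=31/2
iteration 2: select D,Z (d=12); attach at lengths (6, 6); label the merged cluster DZ
  updated: d(DZ,OW)=19
iteration 3: select DZ,OW (d=19); attach at lengths (7/2, 7); label the merged cluster DOWZ
final tree: ((D:6,Z:6):7/2,(O:5/2,W:5/2):7)
total length: 55/2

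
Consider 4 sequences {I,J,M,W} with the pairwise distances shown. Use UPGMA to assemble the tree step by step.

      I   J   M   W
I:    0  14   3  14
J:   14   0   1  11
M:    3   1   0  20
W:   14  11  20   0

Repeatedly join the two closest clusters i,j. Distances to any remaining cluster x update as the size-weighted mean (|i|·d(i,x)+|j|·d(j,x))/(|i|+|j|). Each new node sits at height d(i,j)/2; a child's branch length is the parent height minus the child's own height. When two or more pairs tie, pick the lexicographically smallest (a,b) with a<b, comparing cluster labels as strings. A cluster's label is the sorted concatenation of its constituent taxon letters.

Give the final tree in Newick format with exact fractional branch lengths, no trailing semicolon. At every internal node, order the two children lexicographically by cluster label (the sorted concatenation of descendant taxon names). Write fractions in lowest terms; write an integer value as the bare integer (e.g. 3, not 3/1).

iteration 1: select J,M (d=1); attach at lengths (1/2, 1/2); label the merged cluster JM
  updated: d(I,JM)=17/2, d(JM,W)=31/2
iteration 2: select I,JM (d=17/2); attach at lengths (17/4, 15/4); label the merged cluster IJM
  updated: d(IJM,W)=15
iteration 3: select IJM,W (d=15); attach at lengths (13/4, 15/2); label the merged cluster IJMW
final tree: ((I:17/4,(J:1/2,M:1/2):15/4):13/4,W:15/2)
total length: 79/4

((I:17/4,(J:1/2,M:1/2):15/4):13/4,W:15/2)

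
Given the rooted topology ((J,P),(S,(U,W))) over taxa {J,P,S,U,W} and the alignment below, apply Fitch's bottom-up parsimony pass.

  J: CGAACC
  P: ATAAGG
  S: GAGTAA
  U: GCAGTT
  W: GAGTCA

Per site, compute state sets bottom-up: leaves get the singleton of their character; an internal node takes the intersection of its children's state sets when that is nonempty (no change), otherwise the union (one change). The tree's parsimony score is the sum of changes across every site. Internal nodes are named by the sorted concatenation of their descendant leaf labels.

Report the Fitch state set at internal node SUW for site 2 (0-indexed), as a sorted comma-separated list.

JP@0: {C} ∪ {A} = {A,C} (union, +1)
UW@0: {G} ∩ {G} = {G} (intersection, +0)
SUW@0: {G} ∩ {G} = {G} (intersection, +0)
JPSUW@0: {A,C} ∪ {G} = {A,C,G} (union, +1)
JP@1: {G} ∪ {T} = {G,T} (union, +1)
UW@1: {C} ∪ {A} = {A,C} (union, +1)
SUW@1: {A} ∩ {A,C} = {A} (intersection, +0)
JPSUW@1: {G,T} ∪ {A} = {A,G,T} (union, +1)
JP@2: {A} ∩ {A} = {A} (intersection, +0)
UW@2: {A} ∪ {G} = {A,G} (union, +1)
SUW@2: {G} ∩ {A,G} = {G} (intersection, +0)
JPSUW@2: {A} ∪ {G} = {A,G} (union, +1)
JP@3: {A} ∩ {A} = {A} (intersection, +0)
UW@3: {G} ∪ {T} = {G,T} (union, +1)
SUW@3: {T} ∩ {G,T} = {T} (intersection, +0)
JPSUW@3: {A} ∪ {T} = {A,T} (union, +1)
JP@4: {C} ∪ {G} = {C,G} (union, +1)
UW@4: {T} ∪ {C} = {C,T} (union, +1)
SUW@4: {A} ∪ {C,T} = {A,C,T} (union, +1)
JPSUW@4: {C,G} ∩ {A,C,T} = {C} (intersection, +0)
JP@5: {C} ∪ {G} = {C,G} (union, +1)
UW@5: {T} ∪ {A} = {A,T} (union, +1)
SUW@5: {A} ∩ {A,T} = {A} (intersection, +0)
JPSUW@5: {C,G} ∪ {A} = {A,C,G} (union, +1)
per-site changes: [2, 3, 2, 2, 3, 3]; total = 15

G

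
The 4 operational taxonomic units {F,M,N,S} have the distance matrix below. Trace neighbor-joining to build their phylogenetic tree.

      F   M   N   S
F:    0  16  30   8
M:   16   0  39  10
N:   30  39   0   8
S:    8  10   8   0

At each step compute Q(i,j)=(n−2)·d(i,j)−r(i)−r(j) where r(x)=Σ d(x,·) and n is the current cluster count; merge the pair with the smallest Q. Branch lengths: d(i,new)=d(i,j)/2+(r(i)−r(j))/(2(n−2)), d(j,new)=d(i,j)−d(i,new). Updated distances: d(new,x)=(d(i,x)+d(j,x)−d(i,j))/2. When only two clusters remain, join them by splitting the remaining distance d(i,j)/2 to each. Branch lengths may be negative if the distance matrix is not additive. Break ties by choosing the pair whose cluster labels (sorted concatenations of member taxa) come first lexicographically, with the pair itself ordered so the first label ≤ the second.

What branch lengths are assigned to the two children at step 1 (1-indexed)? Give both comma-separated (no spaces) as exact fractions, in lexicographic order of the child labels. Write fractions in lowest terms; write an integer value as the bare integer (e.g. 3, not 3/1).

21/4,43/4

iteration 1: select F,M (d=16, Q=-87); attach at lengths (21/4, 43/4); label the merged cluster FM
  updated: d(FM,N)=53/2, d(FM,S)=1
iteration 2: select FM,N (d=53/2, Q=-71/2); attach at lengths (39/4, 67/4); label the merged cluster FMN
  updated: d(FMN,S)=-35/4
iteration 3: select FMN,S (d=-35/4); attach at lengths (-35/8, -35/8); label the merged cluster FMNS
final tree: (((F:21/4,M:43/4):39/4,N:67/4):-35/8,S:-35/8)
total length: 135/4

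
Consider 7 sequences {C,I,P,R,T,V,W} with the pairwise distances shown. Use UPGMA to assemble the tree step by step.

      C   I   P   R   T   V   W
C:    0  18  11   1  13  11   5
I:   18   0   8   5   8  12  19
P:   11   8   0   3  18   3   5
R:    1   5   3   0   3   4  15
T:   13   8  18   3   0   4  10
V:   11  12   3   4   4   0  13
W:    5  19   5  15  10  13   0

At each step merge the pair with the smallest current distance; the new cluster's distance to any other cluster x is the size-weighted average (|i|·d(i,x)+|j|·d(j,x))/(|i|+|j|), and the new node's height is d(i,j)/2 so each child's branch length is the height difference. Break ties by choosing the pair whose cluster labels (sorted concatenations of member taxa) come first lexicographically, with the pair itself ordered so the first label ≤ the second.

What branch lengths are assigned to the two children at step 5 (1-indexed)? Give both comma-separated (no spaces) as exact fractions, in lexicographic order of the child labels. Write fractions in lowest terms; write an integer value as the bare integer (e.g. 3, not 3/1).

9/8,19/4

step 1: merge (C,R) at d=1; branch lengths C→1/2, R→1/2; new cluster CR
  updated: d(CR,I)=23/2, d(CR,P)=7, d(CR,T)=8, d(CR,V)=15/2, d(CR,W)=10
step 2: merge (P,V) at d=3; branch lengths P→3/2, V→3/2; new cluster PV
  updated: d(CR,PV)=29/4, d(I,PV)=10, d(PV,T)=11, d(PV,W)=9
step 3: merge (CR,PV) at d=29/4; branch lengths CR→25/8, PV→17/8; new cluster CPRV
  updated: d(CPRV,I)=43/4, d(CPRV,T)=19/2, d(CPRV,W)=19/2
step 4: merge (I,T) at d=8; branch lengths I→4, T→4; new cluster IT
  updated: d(CPRV,IT)=81/8, d(IT,W)=29/2
step 5: merge (CPRV,W) at d=19/2; branch lengths CPRV→9/8, W→19/4; new cluster CPRVW
  updated: d(CPRVW,IT)=11
step 6: merge (CPRVW,IT) at d=11; branch lengths CPRVW→3/4, IT→3/2; new cluster CIPRTVW
final tree: ((((C:1/2,R:1/2):25/8,(P:3/2,V:3/2):17/8):9/8,W:19/4):3/4,(I:4,T:4):3/2)
total length: 203/8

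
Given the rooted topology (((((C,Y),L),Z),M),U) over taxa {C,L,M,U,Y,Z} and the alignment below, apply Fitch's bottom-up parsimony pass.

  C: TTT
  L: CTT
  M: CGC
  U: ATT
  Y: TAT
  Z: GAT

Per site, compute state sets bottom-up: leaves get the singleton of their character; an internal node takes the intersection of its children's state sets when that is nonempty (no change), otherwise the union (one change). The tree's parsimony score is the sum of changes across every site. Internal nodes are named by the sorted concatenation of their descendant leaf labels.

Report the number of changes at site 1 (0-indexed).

site 0, node CY: C={T} ∩ Y={T} → {T} (+0)
site 0, node CLY: CY={T} ∪ L={C} → {C,T} (+1)
site 0, node CLYZ: CLY={C,T} ∪ Z={G} → {C,G,T} (+1)
site 0, node CLMYZ: CLYZ={C,G,T} ∩ M={C} → {C} (+0)
site 0, node CLMUYZ: CLMYZ={C} ∪ U={A} → {A,C} (+1)
site 1, node CY: C={T} ∪ Y={A} → {A,T} (+1)
site 1, node CLY: CY={A,T} ∩ L={T} → {T} (+0)
site 1, node CLYZ: CLY={T} ∪ Z={A} → {A,T} (+1)
site 1, node CLMYZ: CLYZ={A,T} ∪ M={G} → {A,G,T} (+1)
site 1, node CLMUYZ: CLMYZ={A,G,T} ∩ U={T} → {T} (+0)
site 2, node CY: C={T} ∩ Y={T} → {T} (+0)
site 2, node CLY: CY={T} ∩ L={T} → {T} (+0)
site 2, node CLYZ: CLY={T} ∩ Z={T} → {T} (+0)
site 2, node CLMYZ: CLYZ={T} ∪ M={C} → {C,T} (+1)
site 2, node CLMUYZ: CLMYZ={C,T} ∩ U={T} → {T} (+0)
per-site changes: [3, 3, 1]; total = 7

3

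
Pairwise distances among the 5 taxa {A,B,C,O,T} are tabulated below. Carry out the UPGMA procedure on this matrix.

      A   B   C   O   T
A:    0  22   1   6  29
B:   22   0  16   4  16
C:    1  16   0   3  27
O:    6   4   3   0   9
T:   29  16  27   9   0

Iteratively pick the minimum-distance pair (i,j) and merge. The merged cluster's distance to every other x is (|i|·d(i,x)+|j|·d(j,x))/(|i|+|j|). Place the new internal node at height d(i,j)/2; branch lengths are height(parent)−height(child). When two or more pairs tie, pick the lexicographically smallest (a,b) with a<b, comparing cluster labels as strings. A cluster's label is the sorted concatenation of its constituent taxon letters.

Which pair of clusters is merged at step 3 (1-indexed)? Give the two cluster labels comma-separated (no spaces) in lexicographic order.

AC,BO

1. join A+C (d=1) ⇒ AC; edges |A|=1/2, |C|=1/2
  updated: d(AC,B)=19, d(AC,O)=9/2, d(AC,T)=28
2. join B+O (d=4) ⇒ BO; edges |B|=2, |O|=2
  updated: d(AC,BO)=47/4, d(BO,T)=25/2
3. join AC+BO (d=47/4) ⇒ ABCO; edges |AC|=43/8, |BO|=31/8
  updated: d(ABCO,T)=81/4
4. join ABCO+T (d=81/4) ⇒ ABCOT; edges |ABCO|=17/4, |T|=81/8
final tree: (((A:1/2,C:1/2):43/8,(B:2,O:2):31/8):17/4,T:81/8)
total length: 229/8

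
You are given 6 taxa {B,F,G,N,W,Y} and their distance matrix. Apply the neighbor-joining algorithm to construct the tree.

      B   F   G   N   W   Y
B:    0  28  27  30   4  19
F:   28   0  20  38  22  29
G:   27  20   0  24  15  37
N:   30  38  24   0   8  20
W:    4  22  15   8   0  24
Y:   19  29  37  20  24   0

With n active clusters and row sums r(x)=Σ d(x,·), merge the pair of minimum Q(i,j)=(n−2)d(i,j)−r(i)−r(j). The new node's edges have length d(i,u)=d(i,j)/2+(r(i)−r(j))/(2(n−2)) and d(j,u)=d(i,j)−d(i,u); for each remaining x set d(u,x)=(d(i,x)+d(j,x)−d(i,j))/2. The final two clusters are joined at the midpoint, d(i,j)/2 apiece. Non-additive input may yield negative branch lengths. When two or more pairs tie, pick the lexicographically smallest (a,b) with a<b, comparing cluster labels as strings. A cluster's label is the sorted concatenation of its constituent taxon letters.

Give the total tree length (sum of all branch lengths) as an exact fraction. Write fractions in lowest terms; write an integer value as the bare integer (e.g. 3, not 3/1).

477/8

step 1: merge (F,G) at d=20, Q=-180; branch lengths F→47/4, G→33/4; new cluster FG
  updated: d(B,FG)=35/2, d(FG,N)=21, d(FG,W)=17/2, d(FG,Y)=23
step 2: merge (N,Y) at d=20, Q=-105; branch lengths N→53/6, Y→67/6; new cluster NY
  updated: d(B,NY)=29/2, d(FG,NY)=12, d(NY,W)=6
step 3: merge (B,W) at d=4, Q=-93/2; branch lengths B→51/8, W→-19/8; new cluster BW
  updated: d(BW,FG)=11, d(BW,NY)=33/4
step 4: merge (BW,FG) at d=11, Q=-125/4; branch lengths BW→29/8, FG→59/8; new cluster BFGW
  updated: d(BFGW,NY)=37/8
step 5: merge (BFGW,NY) at d=37/8; branch lengths BFGW→37/16, NY→37/16; new cluster BFGNWY
final tree: (((B:51/8,W:-19/8):29/8,(F:47/4,G:33/4):59/8):37/16,(N:53/6,Y:67/6):37/16)
total length: 477/8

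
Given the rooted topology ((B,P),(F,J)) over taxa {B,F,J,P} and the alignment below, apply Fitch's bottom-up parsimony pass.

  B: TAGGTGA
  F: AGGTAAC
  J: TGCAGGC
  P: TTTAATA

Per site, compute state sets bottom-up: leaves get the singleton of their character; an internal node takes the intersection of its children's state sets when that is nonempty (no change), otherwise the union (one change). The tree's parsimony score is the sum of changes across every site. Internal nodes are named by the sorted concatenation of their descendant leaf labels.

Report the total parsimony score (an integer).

[col 0] BP: children B:{T}, P:{T} ∩→ {T}; cost 0
[col 0] FJ: children F:{A}, J:{T} ∪→ {A,T}; cost 1
[col 0] BFJP: children BP:{T}, FJ:{A,T} ∩→ {T}; cost 0
[col 1] BP: children B:{A}, P:{T} ∪→ {A,T}; cost 1
[col 1] FJ: children F:{G}, J:{G} ∩→ {G}; cost 0
[col 1] BFJP: children BP:{A,T}, FJ:{G} ∪→ {A,G,T}; cost 1
[col 2] BP: children B:{G}, P:{T} ∪→ {G,T}; cost 1
[col 2] FJ: children F:{G}, J:{C} ∪→ {C,G}; cost 1
[col 2] BFJP: children BP:{G,T}, FJ:{C,G} ∩→ {G}; cost 0
[col 3] BP: children B:{G}, P:{A} ∪→ {A,G}; cost 1
[col 3] FJ: children F:{T}, J:{A} ∪→ {A,T}; cost 1
[col 3] BFJP: children BP:{A,G}, FJ:{A,T} ∩→ {A}; cost 0
[col 4] BP: children B:{T}, P:{A} ∪→ {A,T}; cost 1
[col 4] FJ: children F:{A}, J:{G} ∪→ {A,G}; cost 1
[col 4] BFJP: children BP:{A,T}, FJ:{A,G} ∩→ {A}; cost 0
[col 5] BP: children B:{G}, P:{T} ∪→ {G,T}; cost 1
[col 5] FJ: children F:{A}, J:{G} ∪→ {A,G}; cost 1
[col 5] BFJP: children BP:{G,T}, FJ:{A,G} ∩→ {G}; cost 0
[col 6] BP: children B:{A}, P:{A} ∩→ {A}; cost 0
[col 6] FJ: children F:{C}, J:{C} ∩→ {C}; cost 0
[col 6] BFJP: children BP:{A}, FJ:{C} ∪→ {A,C}; cost 1
per-site changes: [1, 2, 2, 2, 2, 2, 1]; total = 12

12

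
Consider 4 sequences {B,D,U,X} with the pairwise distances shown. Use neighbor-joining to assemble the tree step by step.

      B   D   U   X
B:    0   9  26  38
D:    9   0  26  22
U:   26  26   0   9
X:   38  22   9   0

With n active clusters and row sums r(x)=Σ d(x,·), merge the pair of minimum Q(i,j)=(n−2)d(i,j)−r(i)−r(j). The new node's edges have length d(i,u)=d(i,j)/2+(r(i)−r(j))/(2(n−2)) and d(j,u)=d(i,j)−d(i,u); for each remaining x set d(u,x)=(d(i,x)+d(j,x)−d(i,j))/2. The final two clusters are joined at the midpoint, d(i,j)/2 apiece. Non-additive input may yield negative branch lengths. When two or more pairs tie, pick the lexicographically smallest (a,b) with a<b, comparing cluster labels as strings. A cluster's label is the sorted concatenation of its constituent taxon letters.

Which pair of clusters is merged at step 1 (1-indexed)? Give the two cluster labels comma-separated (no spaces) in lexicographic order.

B,D

1. join B+D (d=9, Q=-112) ⇒ BD; edges |B|=17/2, |D|=1/2
  updated: d(BD,U)=43/2, d(BD,X)=51/2
2. join BD+U (d=43/2, Q=-56) ⇒ BDU; edges |BD|=19, |U|=5/2
  updated: d(BDU,X)=13/2
3. join BDU+X (d=13/2) ⇒ BDUX; edges |BDU|=13/4, |X|=13/4
final tree: (((B:17/2,D:1/2):19,U:5/2):13/4,X:13/4)
total length: 37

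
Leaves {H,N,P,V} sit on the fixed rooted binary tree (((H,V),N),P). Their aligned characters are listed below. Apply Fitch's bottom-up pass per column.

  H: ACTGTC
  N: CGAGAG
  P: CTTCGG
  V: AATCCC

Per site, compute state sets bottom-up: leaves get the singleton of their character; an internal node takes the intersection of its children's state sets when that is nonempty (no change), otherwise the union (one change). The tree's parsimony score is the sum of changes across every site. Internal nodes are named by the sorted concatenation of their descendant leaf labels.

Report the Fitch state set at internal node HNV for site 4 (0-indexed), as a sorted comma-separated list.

A,C,T

site 0, node HV: H={A} ∩ V={A} → {A} (+0)
site 0, node HNV: HV={A} ∪ N={C} → {A,C} (+1)
site 0, node HNPV: HNV={A,C} ∩ P={C} → {C} (+0)
site 1, node HV: H={C} ∪ V={A} → {A,C} (+1)
site 1, node HNV: HV={A,C} ∪ N={G} → {A,C,G} (+1)
site 1, node HNPV: HNV={A,C,G} ∪ P={T} → {A,C,G,T} (+1)
site 2, node HV: H={T} ∩ V={T} → {T} (+0)
site 2, node HNV: HV={T} ∪ N={A} → {A,T} (+1)
site 2, node HNPV: HNV={A,T} ∩ P={T} → {T} (+0)
site 3, node HV: H={G} ∪ V={C} → {C,G} (+1)
site 3, node HNV: HV={C,G} ∩ N={G} → {G} (+0)
site 3, node HNPV: HNV={G} ∪ P={C} → {C,G} (+1)
site 4, node HV: H={T} ∪ V={C} → {C,T} (+1)
site 4, node HNV: HV={C,T} ∪ N={A} → {A,C,T} (+1)
site 4, node HNPV: HNV={A,C,T} ∪ P={G} → {A,C,G,T} (+1)
site 5, node HV: H={C} ∩ V={C} → {C} (+0)
site 5, node HNV: HV={C} ∪ N={G} → {C,G} (+1)
site 5, node HNPV: HNV={C,G} ∩ P={G} → {G} (+0)
per-site changes: [1, 3, 1, 2, 3, 1]; total = 11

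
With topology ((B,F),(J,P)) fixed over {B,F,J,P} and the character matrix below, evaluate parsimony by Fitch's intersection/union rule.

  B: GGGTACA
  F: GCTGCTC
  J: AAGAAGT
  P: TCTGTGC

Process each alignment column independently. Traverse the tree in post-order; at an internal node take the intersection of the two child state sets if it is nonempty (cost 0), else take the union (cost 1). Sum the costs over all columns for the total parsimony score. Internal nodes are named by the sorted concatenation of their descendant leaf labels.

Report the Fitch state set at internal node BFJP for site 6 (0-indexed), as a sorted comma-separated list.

C

site 0, node BF: B={G} ∩ F={G} → {G} (+0)
site 0, node JP: J={A} ∪ P={T} → {A,T} (+1)
site 0, node BFJP: BF={G} ∪ JP={A,T} → {A,G,T} (+1)
site 1, node BF: B={G} ∪ F={C} → {C,G} (+1)
site 1, node JP: J={A} ∪ P={C} → {A,C} (+1)
site 1, node BFJP: BF={C,G} ∩ JP={A,C} → {C} (+0)
site 2, node BF: B={G} ∪ F={T} → {G,T} (+1)
site 2, node JP: J={G} ∪ P={T} → {G,T} (+1)
site 2, node BFJP: BF={G,T} ∩ JP={G,T} → {G,T} (+0)
site 3, node BF: B={T} ∪ F={G} → {G,T} (+1)
site 3, node JP: J={A} ∪ P={G} → {A,G} (+1)
site 3, node BFJP: BF={G,T} ∩ JP={A,G} → {G} (+0)
site 4, node BF: B={A} ∪ F={C} → {A,C} (+1)
site 4, node JP: J={A} ∪ P={T} → {A,T} (+1)
site 4, node BFJP: BF={A,C} ∩ JP={A,T} → {A} (+0)
site 5, node BF: B={C} ∪ F={T} → {C,T} (+1)
site 5, node JP: J={G} ∩ P={G} → {G} (+0)
site 5, node BFJP: BF={C,T} ∪ JP={G} → {C,G,T} (+1)
site 6, node BF: B={A} ∪ F={C} → {A,C} (+1)
site 6, node JP: J={T} ∪ P={C} → {C,T} (+1)
site 6, node BFJP: BF={A,C} ∩ JP={C,T} → {C} (+0)
per-site changes: [2, 2, 2, 2, 2, 2, 2]; total = 14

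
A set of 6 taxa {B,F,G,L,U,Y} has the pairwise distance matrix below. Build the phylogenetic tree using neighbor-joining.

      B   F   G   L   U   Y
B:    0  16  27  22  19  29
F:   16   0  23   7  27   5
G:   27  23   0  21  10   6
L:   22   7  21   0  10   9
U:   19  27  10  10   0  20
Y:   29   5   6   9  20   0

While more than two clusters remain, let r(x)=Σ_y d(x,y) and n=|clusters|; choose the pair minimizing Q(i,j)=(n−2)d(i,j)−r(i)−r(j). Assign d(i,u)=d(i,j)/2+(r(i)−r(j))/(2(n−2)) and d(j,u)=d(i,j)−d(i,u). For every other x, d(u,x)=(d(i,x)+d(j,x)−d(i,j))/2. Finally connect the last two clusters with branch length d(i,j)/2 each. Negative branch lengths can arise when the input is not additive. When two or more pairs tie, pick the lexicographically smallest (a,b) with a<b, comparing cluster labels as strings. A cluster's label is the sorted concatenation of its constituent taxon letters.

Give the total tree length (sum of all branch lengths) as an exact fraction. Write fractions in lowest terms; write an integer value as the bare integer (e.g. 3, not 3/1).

iteration 1: select G,U (d=10, Q=-133); attach at lengths (41/8, 39/8); label the merged cluster GU
  updated: d(B,GU)=18, d(F,GU)=20, d(GU,L)=21/2, d(GU,Y)=8
iteration 2: select B,GU (d=18, Q=-175/2); attach at lengths (55/4, 17/4); label the merged cluster BGU
  updated: d(BGU,F)=9, d(BGU,L)=29/4, d(BGU,Y)=19/2
iteration 3: select BGU,L (d=29/4, Q=-69/2); attach at lengths (17/4, 3); label the merged cluster BGLU
  updated: d(BGLU,F)=35/8, d(BGLU,Y)=45/8
iteration 4: select BGLU,F (d=35/8, Q=-15); attach at lengths (5/2, 15/8); label the merged cluster BFGLU
  updated: d(BFGLU,Y)=25/8
iteration 5: select BFGLU,Y (d=25/8); attach at lengths (25/16, 25/16); label the merged cluster BFGLUY
final tree: ((((B:55/4,(G:41/8,U:39/8):17/4):17/4,L:3):5/2,F:15/8):25/16,Y:25/16)
total length: 171/4

171/4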